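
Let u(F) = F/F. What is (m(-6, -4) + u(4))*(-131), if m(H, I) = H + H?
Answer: 1441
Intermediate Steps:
u(F) = 1
m(H, I) = 2*H
(m(-6, -4) + u(4))*(-131) = (2*(-6) + 1)*(-131) = (-12 + 1)*(-131) = -11*(-131) = 1441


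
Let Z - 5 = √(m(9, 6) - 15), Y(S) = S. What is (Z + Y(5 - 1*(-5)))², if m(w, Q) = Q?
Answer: 216 + 90*I ≈ 216.0 + 90.0*I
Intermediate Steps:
Z = 5 + 3*I (Z = 5 + √(6 - 15) = 5 + √(-9) = 5 + 3*I ≈ 5.0 + 3.0*I)
(Z + Y(5 - 1*(-5)))² = ((5 + 3*I) + (5 - 1*(-5)))² = ((5 + 3*I) + (5 + 5))² = ((5 + 3*I) + 10)² = (15 + 3*I)²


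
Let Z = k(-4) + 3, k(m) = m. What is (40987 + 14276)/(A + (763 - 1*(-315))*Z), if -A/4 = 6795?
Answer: -55263/28258 ≈ -1.9557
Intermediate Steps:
A = -27180 (A = -4*6795 = -27180)
Z = -1 (Z = -4 + 3 = -1)
(40987 + 14276)/(A + (763 - 1*(-315))*Z) = (40987 + 14276)/(-27180 + (763 - 1*(-315))*(-1)) = 55263/(-27180 + (763 + 315)*(-1)) = 55263/(-27180 + 1078*(-1)) = 55263/(-27180 - 1078) = 55263/(-28258) = 55263*(-1/28258) = -55263/28258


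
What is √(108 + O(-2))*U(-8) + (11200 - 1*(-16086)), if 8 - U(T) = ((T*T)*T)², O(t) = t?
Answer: 27286 - 262136*√106 ≈ -2.6716e+6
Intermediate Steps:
U(T) = 8 - T⁶ (U(T) = 8 - ((T*T)*T)² = 8 - (T²*T)² = 8 - (T³)² = 8 - T⁶)
√(108 + O(-2))*U(-8) + (11200 - 1*(-16086)) = √(108 - 2)*(8 - 1*(-8)⁶) + (11200 - 1*(-16086)) = √106*(8 - 1*262144) + (11200 + 16086) = √106*(8 - 262144) + 27286 = √106*(-262136) + 27286 = -262136*√106 + 27286 = 27286 - 262136*√106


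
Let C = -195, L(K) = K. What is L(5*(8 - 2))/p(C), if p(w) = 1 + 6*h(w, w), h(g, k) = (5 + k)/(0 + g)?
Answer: 390/89 ≈ 4.3820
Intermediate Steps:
h(g, k) = (5 + k)/g
p(w) = 1 + 6*(5 + w)/w (p(w) = 1 + 6*((5 + w)/w) = 1 + 6*(5 + w)/w)
L(5*(8 - 2))/p(C) = (5*(8 - 2))/(7 + 30/(-195)) = (5*6)/(7 + 30*(-1/195)) = 30/(7 - 2/13) = 30/(89/13) = 30*(13/89) = 390/89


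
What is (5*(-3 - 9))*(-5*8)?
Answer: 2400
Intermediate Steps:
(5*(-3 - 9))*(-5*8) = (5*(-12))*(-40) = -60*(-40) = 2400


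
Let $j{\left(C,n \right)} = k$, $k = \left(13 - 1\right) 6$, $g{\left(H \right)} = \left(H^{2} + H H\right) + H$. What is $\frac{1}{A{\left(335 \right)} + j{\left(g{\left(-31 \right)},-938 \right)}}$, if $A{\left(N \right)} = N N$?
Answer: $\frac{1}{112297} \approx 8.905 \cdot 10^{-6}$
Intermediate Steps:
$g{\left(H \right)} = H + 2 H^{2}$ ($g{\left(H \right)} = \left(H^{2} + H^{2}\right) + H = 2 H^{2} + H = H + 2 H^{2}$)
$A{\left(N \right)} = N^{2}$
$k = 72$ ($k = 12 \cdot 6 = 72$)
$j{\left(C,n \right)} = 72$
$\frac{1}{A{\left(335 \right)} + j{\left(g{\left(-31 \right)},-938 \right)}} = \frac{1}{335^{2} + 72} = \frac{1}{112225 + 72} = \frac{1}{112297}$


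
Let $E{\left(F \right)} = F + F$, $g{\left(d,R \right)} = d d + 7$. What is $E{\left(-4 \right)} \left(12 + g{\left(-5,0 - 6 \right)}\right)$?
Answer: $-352$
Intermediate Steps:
$g{\left(d,R \right)} = 7 + d^{2}$ ($g{\left(d,R \right)} = d^{2} + 7 = 7 + d^{2}$)
$E{\left(F \right)} = 2 F$
$E{\left(-4 \right)} \left(12 + g{\left(-5,0 - 6 \right)}\right) = 2 \left(-4\right) \left(12 + \left(7 + \left(-5\right)^{2}\right)\right) = - 8 \left(12 + \left(7 + 25\right)\right) = - 8 \left(12 + 32\right) = \left(-8\right) 44 = -352$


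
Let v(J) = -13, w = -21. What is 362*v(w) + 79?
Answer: -4627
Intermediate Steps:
362*v(w) + 79 = 362*(-13) + 79 = -4706 + 79 = -4627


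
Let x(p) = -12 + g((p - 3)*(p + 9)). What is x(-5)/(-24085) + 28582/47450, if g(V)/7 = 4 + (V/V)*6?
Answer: 68564537/114283325 ≈ 0.59995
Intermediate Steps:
g(V) = 70 (g(V) = 7*(4 + (V/V)*6) = 7*(4 + 1*6) = 7*(4 + 6) = 7*10 = 70)
x(p) = 58 (x(p) = -12 + 70 = 58)
x(-5)/(-24085) + 28582/47450 = 58/(-24085) + 28582/47450 = 58*(-1/24085) + 28582*(1/47450) = -58/24085 + 14291/23725 = 68564537/114283325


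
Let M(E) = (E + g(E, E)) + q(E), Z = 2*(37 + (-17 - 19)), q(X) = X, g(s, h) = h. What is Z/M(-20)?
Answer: -1/30 ≈ -0.033333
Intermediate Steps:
Z = 2 (Z = 2*(37 - 36) = 2*1 = 2)
M(E) = 3*E (M(E) = (E + E) + E = 2*E + E = 3*E)
Z/M(-20) = 2/((3*(-20))) = 2/(-60) = 2*(-1/60) = -1/30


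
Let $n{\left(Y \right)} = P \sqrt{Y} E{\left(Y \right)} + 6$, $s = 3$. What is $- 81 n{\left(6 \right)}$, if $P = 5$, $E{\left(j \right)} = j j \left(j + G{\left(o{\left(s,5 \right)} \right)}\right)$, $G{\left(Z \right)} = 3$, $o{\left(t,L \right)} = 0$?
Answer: $-486 - 131220 \sqrt{6} \approx -3.2191 \cdot 10^{5}$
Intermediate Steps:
$E{\left(j \right)} = j^{2} \left(3 + j\right)$ ($E{\left(j \right)} = j j \left(j + 3\right) = j^{2} \left(3 + j\right)$)
$n{\left(Y \right)} = 6 + 5 Y^{\frac{5}{2}} \left(3 + Y\right)$ ($n{\left(Y \right)} = 5 \sqrt{Y} Y^{2} \left(3 + Y\right) + 6 = 5 Y^{\frac{5}{2}} \left(3 + Y\right) + 6 = 6 + 5 Y^{\frac{5}{2}} \left(3 + Y\right)$)
$- 81 n{\left(6 \right)} = - 81 \left(6 + 5 \cdot 6^{\frac{5}{2}} \left(3 + 6\right)\right) = - 81 \left(6 + 5 \cdot 36 \sqrt{6} \cdot 9\right) = - 81 \left(6 + 1620 \sqrt{6}\right) = -486 - 131220 \sqrt{6}$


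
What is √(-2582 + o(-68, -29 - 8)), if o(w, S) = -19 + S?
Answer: I*√2638 ≈ 51.361*I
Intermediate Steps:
√(-2582 + o(-68, -29 - 8)) = √(-2582 + (-19 + (-29 - 8))) = √(-2582 + (-19 - 37)) = √(-2582 - 56) = √(-2638) = I*√2638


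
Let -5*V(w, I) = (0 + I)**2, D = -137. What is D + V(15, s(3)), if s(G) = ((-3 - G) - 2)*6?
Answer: -2989/5 ≈ -597.80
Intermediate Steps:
s(G) = -30 - 6*G (s(G) = (-5 - G)*6 = -30 - 6*G)
V(w, I) = -I**2/5 (V(w, I) = -(0 + I)**2/5 = -I**2/5)
D + V(15, s(3)) = -137 - (-30 - 6*3)**2/5 = -137 - (-30 - 18)**2/5 = -137 - 1/5*(-48)**2 = -137 - 1/5*2304 = -137 - 2304/5 = -2989/5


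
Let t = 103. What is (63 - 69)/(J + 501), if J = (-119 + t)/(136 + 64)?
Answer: -150/12523 ≈ -0.011978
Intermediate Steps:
J = -2/25 (J = (-119 + 103)/(136 + 64) = -16/200 = -16*1/200 = -2/25 ≈ -0.080000)
(63 - 69)/(J + 501) = (63 - 69)/(-2/25 + 501) = -6/12523/25 = -6*25/12523 = -150/12523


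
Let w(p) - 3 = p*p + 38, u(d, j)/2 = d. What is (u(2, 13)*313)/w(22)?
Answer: 1252/525 ≈ 2.3848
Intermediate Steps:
u(d, j) = 2*d
w(p) = 41 + p**2 (w(p) = 3 + (p*p + 38) = 3 + (p**2 + 38) = 3 + (38 + p**2) = 41 + p**2)
(u(2, 13)*313)/w(22) = ((2*2)*313)/(41 + 22**2) = (4*313)/(41 + 484) = 1252/525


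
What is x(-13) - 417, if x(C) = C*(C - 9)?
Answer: -131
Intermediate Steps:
x(C) = C*(-9 + C)
x(-13) - 417 = -13*(-9 - 13) - 417 = -13*(-22) - 417 = 286 - 417 = -131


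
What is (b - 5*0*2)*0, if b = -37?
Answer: 0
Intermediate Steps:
(b - 5*0*2)*0 = (-37 - 5*0*2)*0 = (-37 + 0*2)*0 = (-37 + 0)*0 = -37*0 = 0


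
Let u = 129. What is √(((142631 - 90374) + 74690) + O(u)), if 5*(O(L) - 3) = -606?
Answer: 4*√198170/5 ≈ 356.13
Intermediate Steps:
O(L) = -591/5 (O(L) = 3 + (⅕)*(-606) = 3 - 606/5 = -591/5)
√(((142631 - 90374) + 74690) + O(u)) = √(((142631 - 90374) + 74690) - 591/5) = √((52257 + 74690) - 591/5) = √(126947 - 591/5) = √(634144/5) = 4*√198170/5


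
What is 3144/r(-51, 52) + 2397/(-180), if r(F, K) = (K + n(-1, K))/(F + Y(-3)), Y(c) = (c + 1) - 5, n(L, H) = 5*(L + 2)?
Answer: -3662221/1140 ≈ -3212.5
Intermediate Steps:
n(L, H) = 10 + 5*L (n(L, H) = 5*(2 + L) = 10 + 5*L)
Y(c) = -4 + c (Y(c) = (1 + c) - 5 = -4 + c)
r(F, K) = (5 + K)/(-7 + F) (r(F, K) = (K + (10 + 5*(-1)))/(F + (-4 - 3)) = (K + (10 - 5))/(F - 7) = (K + 5)/(-7 + F) = (5 + K)/(-7 + F))
3144/r(-51, 52) + 2397/(-180) = 3144/(((5 + 52)/(-7 - 51))) + 2397/(-180) = 3144/((57/(-58))) + 2397*(-1/180) = 3144/((-1/58*57)) - 799/60 = 3144/(-57/58) - 799/60 = 3144*(-58/57) - 799/60 = -60784/19 - 799/60 = -3662221/1140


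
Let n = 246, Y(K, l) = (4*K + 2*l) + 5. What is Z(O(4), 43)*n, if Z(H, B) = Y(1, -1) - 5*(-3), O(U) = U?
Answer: 5412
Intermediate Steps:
Y(K, l) = 5 + 2*l + 4*K (Y(K, l) = (2*l + 4*K) + 5 = 5 + 2*l + 4*K)
Z(H, B) = 22 (Z(H, B) = (5 + 2*(-1) + 4*1) - 5*(-3) = (5 - 2 + 4) + 15 = 7 + 15 = 22)
Z(O(4), 43)*n = 22*246 = 5412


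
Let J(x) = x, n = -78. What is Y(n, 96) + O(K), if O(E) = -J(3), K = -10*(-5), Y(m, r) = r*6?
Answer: 573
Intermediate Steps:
Y(m, r) = 6*r
K = 50
O(E) = -3 (O(E) = -1*3 = -3)
Y(n, 96) + O(K) = 6*96 - 3 = 576 - 3 = 573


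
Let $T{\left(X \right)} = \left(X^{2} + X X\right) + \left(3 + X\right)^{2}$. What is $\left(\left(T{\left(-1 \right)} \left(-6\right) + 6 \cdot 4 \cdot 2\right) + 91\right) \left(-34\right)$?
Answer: $-3502$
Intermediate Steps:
$T{\left(X \right)} = \left(3 + X\right)^{2} + 2 X^{2}$ ($T{\left(X \right)} = \left(X^{2} + X^{2}\right) + \left(3 + X\right)^{2} = 2 X^{2} + \left(3 + X\right)^{2} = \left(3 + X\right)^{2} + 2 X^{2}$)
$\left(\left(T{\left(-1 \right)} \left(-6\right) + 6 \cdot 4 \cdot 2\right) + 91\right) \left(-34\right) = \left(\left(\left(\left(3 - 1\right)^{2} + 2 \left(-1\right)^{2}\right) \left(-6\right) + 6 \cdot 4 \cdot 2\right) + 91\right) \left(-34\right) = \left(\left(\left(2^{2} + 2 \cdot 1\right) \left(-6\right) + 24 \cdot 2\right) + 91\right) \left(-34\right) = \left(\left(\left(4 + 2\right) \left(-6\right) + 48\right) + 91\right) \left(-34\right) = \left(\left(6 \left(-6\right) + 48\right) + 91\right) \left(-34\right) = \left(\left(-36 + 48\right) + 91\right) \left(-34\right) = \left(12 + 91\right) \left(-34\right) = 103 \left(-34\right) = -3502$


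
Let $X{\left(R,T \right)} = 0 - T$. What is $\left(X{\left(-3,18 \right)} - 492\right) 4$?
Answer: $-2040$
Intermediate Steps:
$X{\left(R,T \right)} = - T$
$\left(X{\left(-3,18 \right)} - 492\right) 4 = \left(\left(-1\right) 18 - 492\right) 4 = \left(-18 - 492\right) 4 = \left(-510\right) 4 = -2040$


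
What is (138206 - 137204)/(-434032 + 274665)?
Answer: -1002/159367 ≈ -0.0062874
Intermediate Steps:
(138206 - 137204)/(-434032 + 274665) = 1002/(-159367) = 1002*(-1/159367) = -1002/159367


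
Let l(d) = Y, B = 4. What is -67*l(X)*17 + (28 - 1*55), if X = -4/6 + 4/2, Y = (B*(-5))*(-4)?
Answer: -91147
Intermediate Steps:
Y = 80 (Y = (4*(-5))*(-4) = -20*(-4) = 80)
X = 4/3 (X = -4*⅙ + 4*(½) = -⅔ + 2 = 4/3 ≈ 1.3333)
l(d) = 80
-67*l(X)*17 + (28 - 1*55) = -5360*17 + (28 - 1*55) = -67*1360 + (28 - 55) = -91120 - 27 = -91147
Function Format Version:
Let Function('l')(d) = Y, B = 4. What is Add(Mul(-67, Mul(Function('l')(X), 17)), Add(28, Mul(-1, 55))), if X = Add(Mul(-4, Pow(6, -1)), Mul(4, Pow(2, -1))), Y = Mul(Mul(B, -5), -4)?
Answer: -91147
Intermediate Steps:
Y = 80 (Y = Mul(Mul(4, -5), -4) = Mul(-20, -4) = 80)
X = Rational(4, 3) (X = Add(Mul(-4, Rational(1, 6)), Mul(4, Rational(1, 2))) = Add(Rational(-2, 3), 2) = Rational(4, 3) ≈ 1.3333)
Function('l')(d) = 80
Add(Mul(-67, Mul(Function('l')(X), 17)), Add(28, Mul(-1, 55))) = Add(Mul(-67, Mul(80, 17)), Add(28, Mul(-1, 55))) = Add(Mul(-67, 1360), Add(28, -55)) = Add(-91120, -27) = -91147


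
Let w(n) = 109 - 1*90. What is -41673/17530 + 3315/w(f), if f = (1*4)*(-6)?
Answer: 57320163/333070 ≈ 172.10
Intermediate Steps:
f = -24 (f = 4*(-6) = -24)
w(n) = 19 (w(n) = 109 - 90 = 19)
-41673/17530 + 3315/w(f) = -41673/17530 + 3315/19 = 57320163/333070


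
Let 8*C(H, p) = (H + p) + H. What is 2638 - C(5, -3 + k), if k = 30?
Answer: 21067/8 ≈ 2633.4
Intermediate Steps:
C(H, p) = H/4 + p/8 (C(H, p) = ((H + p) + H)/8 = (p + 2*H)/8 = H/4 + p/8)
2638 - C(5, -3 + k) = 2638 - ((¼)*5 + (-3 + 30)/8) = 2638 - (5/4 + (⅛)*27) = 2638 - (5/4 + 27/8) = 2638 - 1*37/8 = 2638 - 37/8 = 21067/8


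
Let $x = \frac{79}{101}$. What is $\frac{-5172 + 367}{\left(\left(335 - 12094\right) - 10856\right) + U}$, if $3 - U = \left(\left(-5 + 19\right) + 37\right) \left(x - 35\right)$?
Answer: $\frac{485305}{2107556} \approx 0.23027$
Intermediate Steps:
$x = \frac{79}{101}$ ($x = 79 \cdot \frac{1}{101} = \frac{79}{101} \approx 0.78218$)
$U = \frac{176559}{101}$ ($U = 3 - \left(\left(-5 + 19\right) + 37\right) \left(\frac{79}{101} - 35\right) = 3 - \left(14 + 37\right) \left(- \frac{3456}{101}\right) = 3 - 51 \left(- \frac{3456}{101}\right) = 3 - - \frac{176256}{101} = 3 + \frac{176256}{101} = \frac{176559}{101} \approx 1748.1$)
$\frac{-5172 + 367}{\left(\left(335 - 12094\right) - 10856\right) + U} = \frac{-5172 + 367}{\left(\left(335 - 12094\right) - 10856\right) + \frac{176559}{101}} = - \frac{4805}{\left(-11759 - 10856\right) + \frac{176559}{101}} = - \frac{4805}{-22615 + \frac{176559}{101}} = - \frac{4805}{- \frac{2107556}{101}} = \left(-4805\right) \left(- \frac{101}{2107556}\right) = \frac{485305}{2107556}$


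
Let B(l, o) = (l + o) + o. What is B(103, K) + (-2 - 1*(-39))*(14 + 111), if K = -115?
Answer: 4498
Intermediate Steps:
B(l, o) = l + 2*o
B(103, K) + (-2 - 1*(-39))*(14 + 111) = (103 + 2*(-115)) + (-2 - 1*(-39))*(14 + 111) = (103 - 230) + (-2 + 39)*125 = -127 + 37*125 = -127 + 4625 = 4498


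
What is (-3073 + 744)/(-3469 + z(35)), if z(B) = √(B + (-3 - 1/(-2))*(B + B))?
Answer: 8079301/12034101 + 4658*I*√35/12034101 ≈ 0.67137 + 0.0022899*I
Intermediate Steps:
z(B) = 2*√(-B) (z(B) = √(B + (-3 - 1*(-½))*(2*B)) = √(B + (-3 + ½)*(2*B)) = √(B - 5*B) = √(-4*B) = 2*√(-B))
(-3073 + 744)/(-3469 + z(35)) = (-3073 + 744)/(-3469 + 2*√(-1*35)) = -2329/(-3469 + 2*√(-35)) = -2329/(-3469 + 2*(I*√35)) = -2329/(-3469 + 2*I*√35)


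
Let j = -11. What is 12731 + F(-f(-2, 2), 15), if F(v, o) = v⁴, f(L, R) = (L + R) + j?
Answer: 27372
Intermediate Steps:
f(L, R) = -11 + L + R (f(L, R) = (L + R) - 11 = -11 + L + R)
12731 + F(-f(-2, 2), 15) = 12731 + (-(-11 - 2 + 2))⁴ = 12731 + (-1*(-11))⁴ = 12731 + 11⁴ = 12731 + 14641 = 27372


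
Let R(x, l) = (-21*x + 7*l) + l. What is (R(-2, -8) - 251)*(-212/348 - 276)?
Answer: 2189915/29 ≈ 75514.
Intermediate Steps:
R(x, l) = -21*x + 8*l
(R(-2, -8) - 251)*(-212/348 - 276) = ((-21*(-2) + 8*(-8)) - 251)*(-212/348 - 276) = ((42 - 64) - 251)*(-212*1/348 - 276) = (-22 - 251)*(-53/87 - 276) = -273*(-24065/87) = 2189915/29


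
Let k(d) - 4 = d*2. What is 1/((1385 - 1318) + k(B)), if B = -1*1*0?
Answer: 1/71 ≈ 0.014085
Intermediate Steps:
B = 0 (B = -1*0 = 0)
k(d) = 4 + 2*d (k(d) = 4 + d*2 = 4 + 2*d)
1/((1385 - 1318) + k(B)) = 1/((1385 - 1318) + (4 + 2*0)) = 1/(67 + (4 + 0)) = 1/(67 + 4) = 1/71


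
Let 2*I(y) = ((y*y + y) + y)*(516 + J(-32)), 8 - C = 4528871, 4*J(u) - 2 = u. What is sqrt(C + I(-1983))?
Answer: 3*sqrt(441887671)/2 ≈ 31532.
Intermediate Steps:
J(u) = 1/2 + u/4
C = -4528863 (C = 8 - 1*4528871 = 8 - 4528871 = -4528863)
I(y) = 1017*y/2 + 1017*y**2/4 (I(y) = (((y*y + y) + y)*(516 + (1/2 + (1/4)*(-32))))/2 = (((y**2 + y) + y)*(516 + (1/2 - 8)))/2 = (((y + y**2) + y)*(516 - 15/2))/2 = ((y**2 + 2*y)*(1017/2))/2 = (1017*y + 1017*y**2/2)/2 = 1017*y/2 + 1017*y**2/4)
sqrt(C + I(-1983)) = sqrt(-4528863 + (1017/4)*(-1983)*(2 - 1983)) = sqrt(-4528863 + (1017/4)*(-1983)*(-1981)) = sqrt(-4528863 + 3995104491/4) = sqrt(3976989039/4) = 3*sqrt(441887671)/2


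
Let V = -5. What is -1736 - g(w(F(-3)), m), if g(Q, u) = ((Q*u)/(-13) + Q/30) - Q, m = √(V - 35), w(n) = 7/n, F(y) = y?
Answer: -156443/90 - 14*I*√10/39 ≈ -1738.3 - 1.1352*I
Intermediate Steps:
m = 2*I*√10 (m = √(-5 - 35) = √(-40) = 2*I*√10 ≈ 6.3246*I)
g(Q, u) = -29*Q/30 - Q*u/13 (g(Q, u) = ((Q*u)*(-1/13) + Q*(1/30)) - Q = (-Q*u/13 + Q/30) - Q = (Q/30 - Q*u/13) - Q = -29*Q/30 - Q*u/13)
-1736 - g(w(F(-3)), m) = -1736 - (-1)*7/(-3)*(377 + 30*(2*I*√10))/390 = -1736 - (-1)*7*(-⅓)*(377 + 60*I*√10)/390 = -1736 - (-1)*(-7)*(377 + 60*I*√10)/(390*3) = -1736 - (203/90 + 14*I*√10/39) = -1736 + (-203/90 - 14*I*√10/39) = -156443/90 - 14*I*√10/39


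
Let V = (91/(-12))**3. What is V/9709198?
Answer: -753571/16777494144 ≈ -4.4916e-5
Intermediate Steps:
V = -753571/1728 (V = (91*(-1/12))**3 = (-91/12)**3 = -753571/1728 ≈ -436.09)
V/9709198 = -753571/1728/9709198 = -753571/1728*1/9709198 = -753571/16777494144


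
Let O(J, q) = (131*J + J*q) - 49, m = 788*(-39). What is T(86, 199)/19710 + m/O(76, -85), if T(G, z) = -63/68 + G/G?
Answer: -915321505/102665448 ≈ -8.9156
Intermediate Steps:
m = -30732
T(G, z) = 5/68 (T(G, z) = -63*1/68 + 1 = -63/68 + 1 = 5/68)
O(J, q) = -49 + 131*J + J*q
T(86, 199)/19710 + m/O(76, -85) = (5/68)/19710 - 30732/(-49 + 131*76 + 76*(-85)) = (5/68)*(1/19710) - 30732/(-49 + 9956 - 6460) = 1/268056 - 30732/3447 = 1/268056 - 30732*1/3447 = 1/268056 - 10244/1149 = -915321505/102665448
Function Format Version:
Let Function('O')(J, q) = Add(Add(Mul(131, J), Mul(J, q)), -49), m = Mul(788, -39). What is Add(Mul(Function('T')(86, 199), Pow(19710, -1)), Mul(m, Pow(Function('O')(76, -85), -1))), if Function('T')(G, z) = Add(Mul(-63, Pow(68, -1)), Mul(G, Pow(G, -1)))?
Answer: Rational(-915321505, 102665448) ≈ -8.9156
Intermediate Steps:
m = -30732
Function('T')(G, z) = Rational(5, 68) (Function('T')(G, z) = Add(Mul(-63, Rational(1, 68)), 1) = Add(Rational(-63, 68), 1) = Rational(5, 68))
Function('O')(J, q) = Add(-49, Mul(131, J), Mul(J, q))
Add(Mul(Function('T')(86, 199), Pow(19710, -1)), Mul(m, Pow(Function('O')(76, -85), -1))) = Add(Mul(Rational(5, 68), Pow(19710, -1)), Mul(-30732, Pow(Add(-49, Mul(131, 76), Mul(76, -85)), -1))) = Add(Mul(Rational(5, 68), Rational(1, 19710)), Mul(-30732, Pow(Add(-49, 9956, -6460), -1))) = Add(Rational(1, 268056), Mul(-30732, Pow(3447, -1))) = Add(Rational(1, 268056), Mul(-30732, Rational(1, 3447))) = Add(Rational(1, 268056), Rational(-10244, 1149)) = Rational(-915321505, 102665448)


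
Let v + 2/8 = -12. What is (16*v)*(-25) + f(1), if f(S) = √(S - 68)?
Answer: 4900 + I*√67 ≈ 4900.0 + 8.1853*I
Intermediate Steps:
v = -49/4 (v = -¼ - 12 = -49/4 ≈ -12.250)
f(S) = √(-68 + S)
(16*v)*(-25) + f(1) = (16*(-49/4))*(-25) + √(-68 + 1) = -196*(-25) + √(-67) = 4900 + I*√67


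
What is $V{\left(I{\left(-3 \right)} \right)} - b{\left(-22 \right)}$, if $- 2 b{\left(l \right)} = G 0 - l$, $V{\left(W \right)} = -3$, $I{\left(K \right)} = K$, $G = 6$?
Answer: $8$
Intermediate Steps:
$b{\left(l \right)} = \frac{l}{2}$ ($b{\left(l \right)} = - \frac{6 \cdot 0 - l}{2} = - \frac{0 - l}{2} = - \frac{\left(-1\right) l}{2} = \frac{l}{2}$)
$V{\left(I{\left(-3 \right)} \right)} - b{\left(-22 \right)} = -3 - \frac{1}{2} \left(-22\right) = -3 - -11 = -3 + 11 = 8$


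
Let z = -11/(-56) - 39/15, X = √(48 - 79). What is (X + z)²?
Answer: (673 - 280*I*√31)²/78400 ≈ -25.223 - 26.765*I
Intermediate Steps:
X = I*√31 (X = √(-31) = I*√31 ≈ 5.5678*I)
z = -673/280 (z = -11*(-1/56) - 39*1/15 = 11/56 - 13/5 = -673/280 ≈ -2.4036)
(X + z)² = (I*√31 - 673/280)² = (-673/280 + I*√31)²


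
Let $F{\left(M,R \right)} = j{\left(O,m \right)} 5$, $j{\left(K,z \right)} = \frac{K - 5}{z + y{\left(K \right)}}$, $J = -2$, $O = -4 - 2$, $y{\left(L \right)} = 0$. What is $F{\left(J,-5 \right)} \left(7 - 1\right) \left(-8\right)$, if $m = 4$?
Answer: $660$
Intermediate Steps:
$O = -6$
$j{\left(K,z \right)} = \frac{-5 + K}{z}$ ($j{\left(K,z \right)} = \frac{K - 5}{z + 0} = \frac{-5 + K}{z}$)
$F{\left(M,R \right)} = - \frac{55}{4}$ ($F{\left(M,R \right)} = \frac{-5 - 6}{4} \cdot 5 = \frac{1}{4} \left(-11\right) 5 = \left(- \frac{11}{4}\right) 5 = - \frac{55}{4}$)
$F{\left(J,-5 \right)} \left(7 - 1\right) \left(-8\right) = - \frac{55 \left(7 - 1\right) \left(-8\right)}{4} = - \frac{55 \cdot 6 \left(-8\right)}{4} = \left(- \frac{55}{4}\right) \left(-48\right) = 660$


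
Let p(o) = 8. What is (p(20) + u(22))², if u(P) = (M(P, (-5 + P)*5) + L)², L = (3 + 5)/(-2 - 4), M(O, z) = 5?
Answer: 37249/81 ≈ 459.86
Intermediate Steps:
L = -4/3 (L = 8/(-6) = 8*(-⅙) = -4/3 ≈ -1.3333)
u(P) = 121/9 (u(P) = (5 - 4/3)² = (11/3)² = 121/9)
(p(20) + u(22))² = (8 + 121/9)² = (193/9)² = 37249/81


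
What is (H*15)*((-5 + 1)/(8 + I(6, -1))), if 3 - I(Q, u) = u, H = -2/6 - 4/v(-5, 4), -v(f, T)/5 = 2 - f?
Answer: 23/21 ≈ 1.0952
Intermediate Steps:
v(f, T) = -10 + 5*f (v(f, T) = -5*(2 - f) = -10 + 5*f)
H = -23/105 (H = -2/6 - 4/(-10 + 5*(-5)) = -2*⅙ - 4/(-10 - 25) = -⅓ - 4/(-35) = -⅓ - 4*(-1/35) = -⅓ + 4/35 = -23/105 ≈ -0.21905)
I(Q, u) = 3 - u
(H*15)*((-5 + 1)/(8 + I(6, -1))) = (-23/105*15)*((-5 + 1)/(8 + (3 - 1*(-1)))) = -(-92)/(7*(8 + (3 + 1))) = -(-92)/(7*(8 + 4)) = -(-92)/(7*12) = -23/7*(-⅓) = 23/21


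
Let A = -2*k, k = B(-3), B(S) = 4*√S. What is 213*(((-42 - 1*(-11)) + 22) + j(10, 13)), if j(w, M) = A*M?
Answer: -1917 - 22152*I*√3 ≈ -1917.0 - 38368.0*I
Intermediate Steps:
k = 4*I*√3 (k = 4*√(-3) = 4*(I*√3) = 4*I*√3 ≈ 6.9282*I)
A = -8*I*√3 ≈ -13.856*I
j(w, M) = -8*I*M*√3 (j(w, M) = (-8*I*√3)*M = -8*I*M*√3)
213*(((-42 - 1*(-11)) + 22) + j(10, 13)) = 213*(((-42 - 1*(-11)) + 22) - 8*I*13*√3) = 213*(((-42 + 11) + 22) - 104*I*√3) = 213*((-31 + 22) - 104*I*√3) = 213*(-9 - 104*I*√3) = -1917 - 22152*I*√3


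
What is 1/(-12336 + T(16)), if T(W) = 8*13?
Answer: -1/12232 ≈ -8.1753e-5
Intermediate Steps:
T(W) = 104
1/(-12336 + T(16)) = 1/(-12336 + 104) = 1/(-12232) = -1/12232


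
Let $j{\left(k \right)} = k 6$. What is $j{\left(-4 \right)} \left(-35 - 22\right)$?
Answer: $1368$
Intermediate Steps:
$j{\left(k \right)} = 6 k$
$j{\left(-4 \right)} \left(-35 - 22\right) = 6 \left(-4\right) \left(-35 - 22\right) = \left(-24\right) \left(-57\right) = 1368$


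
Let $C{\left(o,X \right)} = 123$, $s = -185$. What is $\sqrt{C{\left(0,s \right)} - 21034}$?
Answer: $i \sqrt{20911} \approx 144.61 i$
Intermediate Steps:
$\sqrt{C{\left(0,s \right)} - 21034} = \sqrt{123 - 21034} = \sqrt{-20911} = i \sqrt{20911}$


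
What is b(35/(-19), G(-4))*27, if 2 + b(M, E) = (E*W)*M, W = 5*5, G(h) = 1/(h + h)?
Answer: 15417/152 ≈ 101.43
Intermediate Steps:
G(h) = 1/(2*h)
W = 25
b(M, E) = -2 + 25*E*M (b(M, E) = -2 + (E*25)*M = -2 + (25*E)*M = -2 + 25*E*M)
b(35/(-19), G(-4))*27 = (-2 + 25*((½)/(-4))*(35/(-19)))*27 = (-2 + 25*((½)*(-¼))*(35*(-1/19)))*27 = (-2 + 25*(-⅛)*(-35/19))*27 = (-2 + 875/152)*27 = (571/152)*27 = 15417/152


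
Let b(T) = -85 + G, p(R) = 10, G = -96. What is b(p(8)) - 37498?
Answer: -37679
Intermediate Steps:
b(T) = -181 (b(T) = -85 - 96 = -181)
b(p(8)) - 37498 = -181 - 37498 = -37679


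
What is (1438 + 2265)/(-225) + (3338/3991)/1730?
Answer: -2556635324/155349675 ≈ -16.457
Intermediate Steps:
(1438 + 2265)/(-225) + (3338/3991)/1730 = 3703*(-1/225) + (3338*(1/3991))*(1/1730) = -3703/225 + (3338/3991)*(1/1730) = -3703/225 + 1669/3452215 = -2556635324/155349675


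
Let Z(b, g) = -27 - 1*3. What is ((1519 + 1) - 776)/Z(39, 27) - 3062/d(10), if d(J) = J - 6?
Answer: -7903/10 ≈ -790.30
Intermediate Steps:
d(J) = -6 + J
Z(b, g) = -30 (Z(b, g) = -27 - 3 = -30)
((1519 + 1) - 776)/Z(39, 27) - 3062/d(10) = ((1519 + 1) - 776)/(-30) - 3062/(-6 + 10) = (1520 - 776)*(-1/30) - 3062/4 = 744*(-1/30) - 3062*1/4 = -124/5 - 1531/2 = -7903/10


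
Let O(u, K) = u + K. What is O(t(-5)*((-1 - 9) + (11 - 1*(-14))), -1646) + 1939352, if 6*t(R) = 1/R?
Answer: 3875411/2 ≈ 1.9377e+6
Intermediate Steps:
t(R) = 1/(6*R)
O(u, K) = K + u
O(t(-5)*((-1 - 9) + (11 - 1*(-14))), -1646) + 1939352 = (-1646 + ((1/6)/(-5))*((-1 - 9) + (11 - 1*(-14)))) + 1939352 = (-1646 + ((1/6)*(-1/5))*(-10 + (11 + 14))) + 1939352 = (-1646 - (-10 + 25)/30) + 1939352 = (-1646 - 1/30*15) + 1939352 = (-1646 - 1/2) + 1939352 = -3293/2 + 1939352 = 3875411/2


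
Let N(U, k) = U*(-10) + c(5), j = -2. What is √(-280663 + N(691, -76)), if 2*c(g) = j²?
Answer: I*√287571 ≈ 536.26*I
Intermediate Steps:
c(g) = 2 (c(g) = (½)*(-2)² = (½)*4 = 2)
N(U, k) = 2 - 10*U (N(U, k) = U*(-10) + 2 = -10*U + 2 = 2 - 10*U)
√(-280663 + N(691, -76)) = √(-280663 + (2 - 10*691)) = √(-280663 + (2 - 6910)) = √(-280663 - 6908) = √(-287571) = I*√287571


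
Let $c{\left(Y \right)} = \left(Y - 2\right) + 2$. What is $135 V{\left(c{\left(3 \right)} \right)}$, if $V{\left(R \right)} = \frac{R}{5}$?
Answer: $81$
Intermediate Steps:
$c{\left(Y \right)} = Y$ ($c{\left(Y \right)} = \left(Y - 2\right) + 2 = \left(-2 + Y\right) + 2 = Y$)
$V{\left(R \right)} = \frac{R}{5}$ ($V{\left(R \right)} = R \frac{1}{5} = \frac{R}{5}$)
$135 V{\left(c{\left(3 \right)} \right)} = 135 \cdot \frac{1}{5} \cdot 3 = 135 \cdot \frac{3}{5} = 81$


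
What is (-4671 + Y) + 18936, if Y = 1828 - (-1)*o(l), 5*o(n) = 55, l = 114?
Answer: 16104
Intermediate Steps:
o(n) = 11 (o(n) = (1/5)*55 = 11)
Y = 1839 (Y = 1828 - (-1)*11 = 1828 - 1*(-11) = 1828 + 11 = 1839)
(-4671 + Y) + 18936 = (-4671 + 1839) + 18936 = -2832 + 18936 = 16104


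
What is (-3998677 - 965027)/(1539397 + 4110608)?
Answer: -1654568/1883335 ≈ -0.87853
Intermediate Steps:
(-3998677 - 965027)/(1539397 + 4110608) = -4963704/5650005 = -4963704*1/5650005 = -1654568/1883335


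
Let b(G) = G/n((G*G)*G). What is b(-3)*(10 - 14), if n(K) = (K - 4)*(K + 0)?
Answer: 4/279 ≈ 0.014337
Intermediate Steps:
n(K) = K*(-4 + K) (n(K) = (-4 + K)*K = K*(-4 + K))
b(G) = 1/(G**2*(-4 + G**3)) (b(G) = G/((((G*G)*G)*(-4 + (G*G)*G))) = G/(((G**2*G)*(-4 + G**2*G))) = G/((G**3*(-4 + G**3))) = G*(1/(G**3*(-4 + G**3))) = 1/(G**2*(-4 + G**3)))
b(-3)*(10 - 14) = (1/((-3)**2*(-4 + (-3)**3)))*(10 - 14) = (1/(9*(-4 - 27)))*(-4) = ((1/9)/(-31))*(-4) = ((1/9)*(-1/31))*(-4) = -1/279*(-4) = 4/279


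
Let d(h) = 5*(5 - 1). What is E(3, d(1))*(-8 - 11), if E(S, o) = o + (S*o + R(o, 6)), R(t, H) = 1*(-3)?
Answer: -1463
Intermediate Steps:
R(t, H) = -3
d(h) = 20 (d(h) = 5*4 = 20)
E(S, o) = -3 + o + S*o (E(S, o) = o + (S*o - 3) = o + (-3 + S*o) = -3 + o + S*o)
E(3, d(1))*(-8 - 11) = (-3 + 20 + 3*20)*(-8 - 11) = (-3 + 20 + 60)*(-19) = 77*(-19) = -1463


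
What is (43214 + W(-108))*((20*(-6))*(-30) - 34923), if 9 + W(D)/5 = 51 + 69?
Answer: -1370976387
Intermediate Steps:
W(D) = 555 (W(D) = -45 + 5*(51 + 69) = -45 + 5*120 = -45 + 600 = 555)
(43214 + W(-108))*((20*(-6))*(-30) - 34923) = (43214 + 555)*((20*(-6))*(-30) - 34923) = 43769*(-120*(-30) - 34923) = 43769*(3600 - 34923) = 43769*(-31323) = -1370976387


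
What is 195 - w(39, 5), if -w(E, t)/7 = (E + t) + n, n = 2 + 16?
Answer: 629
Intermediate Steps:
n = 18
w(E, t) = -126 - 7*E - 7*t (w(E, t) = -7*((E + t) + 18) = -7*(18 + E + t) = -126 - 7*E - 7*t)
195 - w(39, 5) = 195 - (-126 - 7*39 - 7*5) = 195 - (-126 - 273 - 35) = 195 - 1*(-434) = 195 + 434 = 629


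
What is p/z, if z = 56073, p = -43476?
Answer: -14492/18691 ≈ -0.77535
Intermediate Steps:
p/z = -43476/56073 = -43476*1/56073 = -14492/18691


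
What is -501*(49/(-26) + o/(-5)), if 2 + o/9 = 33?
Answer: 3756999/130 ≈ 28900.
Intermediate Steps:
o = 279 (o = -18 + 9*33 = -18 + 297 = 279)
-501*(49/(-26) + o/(-5)) = -501*(49/(-26) + 279/(-5)) = -501*(49*(-1/26) + 279*(-1/5)) = -501*(-49/26 - 279/5) = -501*(-7499/130) = 3756999/130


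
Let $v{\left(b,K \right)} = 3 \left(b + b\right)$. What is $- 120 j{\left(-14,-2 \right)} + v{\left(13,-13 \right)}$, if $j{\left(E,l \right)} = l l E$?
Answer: $6798$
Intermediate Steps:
$j{\left(E,l \right)} = E l^{2}$ ($j{\left(E,l \right)} = l^{2} E = E l^{2}$)
$v{\left(b,K \right)} = 6 b$ ($v{\left(b,K \right)} = 3 \cdot 2 b = 6 b$)
$- 120 j{\left(-14,-2 \right)} + v{\left(13,-13 \right)} = - 120 \left(- 14 \left(-2\right)^{2}\right) + 6 \cdot 13 = - 120 \left(\left(-14\right) 4\right) + 78 = \left(-120\right) \left(-56\right) + 78 = 6720 + 78 = 6798$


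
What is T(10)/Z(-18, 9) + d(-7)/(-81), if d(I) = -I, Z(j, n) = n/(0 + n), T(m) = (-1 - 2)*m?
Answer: -2437/81 ≈ -30.086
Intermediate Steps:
T(m) = -3*m
Z(j, n) = 1 (Z(j, n) = n/n = 1)
T(10)/Z(-18, 9) + d(-7)/(-81) = -3*10/1 - 1*(-7)/(-81) = -30*1 + 7*(-1/81) = -30 - 7/81 = -2437/81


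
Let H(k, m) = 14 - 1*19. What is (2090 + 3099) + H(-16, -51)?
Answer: 5184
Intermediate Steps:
H(k, m) = -5 (H(k, m) = 14 - 19 = -5)
(2090 + 3099) + H(-16, -51) = (2090 + 3099) - 5 = 5189 - 5 = 5184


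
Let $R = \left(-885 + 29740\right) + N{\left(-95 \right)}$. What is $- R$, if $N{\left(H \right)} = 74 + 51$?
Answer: $-28980$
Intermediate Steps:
$N{\left(H \right)} = 125$
$R = 28980$ ($R = \left(-885 + 29740\right) + 125 = 28855 + 125 = 28980$)
$- R = \left(-1\right) 28980 = -28980$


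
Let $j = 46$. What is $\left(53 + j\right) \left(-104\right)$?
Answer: $-10296$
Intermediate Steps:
$\left(53 + j\right) \left(-104\right) = \left(53 + 46\right) \left(-104\right) = 99 \left(-104\right) = -10296$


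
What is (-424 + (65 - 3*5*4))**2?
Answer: 175561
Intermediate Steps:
(-424 + (65 - 3*5*4))**2 = (-424 + (65 - 15*4))**2 = (-424 + (65 - 1*60))**2 = (-424 + (65 - 60))**2 = (-424 + 5)**2 = (-419)**2 = 175561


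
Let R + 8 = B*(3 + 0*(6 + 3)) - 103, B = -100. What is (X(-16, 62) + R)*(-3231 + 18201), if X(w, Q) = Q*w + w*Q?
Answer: -35853150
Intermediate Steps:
X(w, Q) = 2*Q*w (X(w, Q) = Q*w + Q*w = 2*Q*w)
R = -411 (R = -8 + (-100*(3 + 0*(6 + 3)) - 103) = -8 + (-100*(3 + 0*9) - 103) = -8 + (-100*(3 + 0) - 103) = -8 + (-100*3 - 103) = -8 + (-300 - 103) = -8 - 403 = -411)
(X(-16, 62) + R)*(-3231 + 18201) = (2*62*(-16) - 411)*(-3231 + 18201) = (-1984 - 411)*14970 = -2395*14970 = -35853150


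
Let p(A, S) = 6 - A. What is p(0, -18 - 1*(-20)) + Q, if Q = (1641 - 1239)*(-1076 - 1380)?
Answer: -987306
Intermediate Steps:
Q = -987312 (Q = 402*(-2456) = -987312)
p(0, -18 - 1*(-20)) + Q = (6 - 1*0) - 987312 = (6 + 0) - 987312 = 6 - 987312 = -987306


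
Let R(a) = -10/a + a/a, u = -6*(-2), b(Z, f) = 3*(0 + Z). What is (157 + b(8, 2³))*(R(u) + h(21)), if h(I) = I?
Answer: 22987/6 ≈ 3831.2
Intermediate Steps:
b(Z, f) = 3*Z
u = 12
R(a) = 1 - 10/a (R(a) = -10/a + 1 = 1 - 10/a)
(157 + b(8, 2³))*(R(u) + h(21)) = (157 + 3*8)*((-10 + 12)/12 + 21) = (157 + 24)*((1/12)*2 + 21) = 181*(⅙ + 21) = 181*(127/6) = 22987/6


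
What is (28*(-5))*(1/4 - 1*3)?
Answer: 385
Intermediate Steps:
(28*(-5))*(1/4 - 1*3) = -140*(¼ - 3) = -140*(-11/4) = 385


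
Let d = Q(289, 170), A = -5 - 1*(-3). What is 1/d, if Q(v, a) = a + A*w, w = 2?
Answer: 1/166 ≈ 0.0060241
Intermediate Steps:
A = -2 (A = -5 + 3 = -2)
Q(v, a) = -4 + a (Q(v, a) = a - 2*2 = a - 4 = -4 + a)
d = 166 (d = -4 + 170 = 166)
1/d = 1/166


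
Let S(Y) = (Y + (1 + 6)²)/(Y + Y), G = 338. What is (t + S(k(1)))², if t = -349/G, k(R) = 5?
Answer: 54479161/2856100 ≈ 19.075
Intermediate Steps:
S(Y) = (49 + Y)/(2*Y) (S(Y) = (Y + 7²)/((2*Y)) = (Y + 49)*(1/(2*Y)) = (49 + Y)*(1/(2*Y)) = (49 + Y)/(2*Y))
t = -349/338 ≈ -1.0325
(t + S(k(1)))² = (-349/338 + (½)*(49 + 5)/5)² = (-349/338 + (½)*(⅕)*54)² = (-349/338 + 27/5)² = (7381/1690)² = 54479161/2856100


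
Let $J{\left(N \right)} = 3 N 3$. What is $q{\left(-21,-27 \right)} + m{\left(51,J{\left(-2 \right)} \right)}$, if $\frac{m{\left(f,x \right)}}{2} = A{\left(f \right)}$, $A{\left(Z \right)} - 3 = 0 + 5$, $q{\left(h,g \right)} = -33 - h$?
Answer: $4$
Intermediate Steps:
$J{\left(N \right)} = 9 N$
$A{\left(Z \right)} = 8$ ($A{\left(Z \right)} = 3 + \left(0 + 5\right) = 3 + 5 = 8$)
$m{\left(f,x \right)} = 16$ ($m{\left(f,x \right)} = 2 \cdot 8 = 16$)
$q{\left(-21,-27 \right)} + m{\left(51,J{\left(-2 \right)} \right)} = \left(-33 - -21\right) + 16 = \left(-33 + 21\right) + 16 = -12 + 16 = 4$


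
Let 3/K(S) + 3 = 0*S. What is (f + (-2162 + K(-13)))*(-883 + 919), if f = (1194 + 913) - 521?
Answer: -20772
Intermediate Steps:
K(S) = -1 (K(S) = 3/(-3 + 0*S) = 3/(-3 + 0) = 3/(-3) = 3*(-⅓) = -1)
f = 1586 (f = 2107 - 521 = 1586)
(f + (-2162 + K(-13)))*(-883 + 919) = (1586 + (-2162 - 1))*(-883 + 919) = (1586 - 2163)*36 = -577*36 = -20772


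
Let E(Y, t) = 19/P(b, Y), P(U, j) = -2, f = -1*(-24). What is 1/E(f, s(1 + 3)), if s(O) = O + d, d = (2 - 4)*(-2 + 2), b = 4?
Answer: -2/19 ≈ -0.10526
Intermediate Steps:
d = 0 (d = -2*0 = 0)
f = 24
s(O) = O (s(O) = O + 0 = O)
E(Y, t) = -19/2 (E(Y, t) = 19/(-2) = 19*(-½) = -19/2)
1/E(f, s(1 + 3)) = 1/(-19/2) = -2/19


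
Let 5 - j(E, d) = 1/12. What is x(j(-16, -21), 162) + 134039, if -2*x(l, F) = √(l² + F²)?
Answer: 134039 - √3782617/24 ≈ 1.3396e+5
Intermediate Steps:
j(E, d) = 59/12 (j(E, d) = 5 - 1/12 = 59/12)
x(l, F) = -√(F² + l²)/2 (x(l, F) = -√(l² + F²)/2 = -√(F² + l²)/2)
x(j(-16, -21), 162) + 134039 = -√(162² + (59/12)²)/2 + 134039 = -√(26244 + 3481/144)/2 + 134039 = -√3782617/24 + 134039 = 134039 - √3782617/24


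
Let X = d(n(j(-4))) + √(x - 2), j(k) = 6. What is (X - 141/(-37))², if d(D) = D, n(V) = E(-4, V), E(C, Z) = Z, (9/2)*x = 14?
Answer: 1199611/12321 + 242*√10/37 ≈ 118.05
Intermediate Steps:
x = 28/9 (x = (2/9)*14 = 28/9 ≈ 3.1111)
n(V) = V
X = 6 + √10/3 (X = 6 + √(28/9 - 2) = 6 + √(10/9) = 6 + √10/3 ≈ 7.0541)
(X - 141/(-37))² = ((6 + √10/3) - 141/(-37))² = ((6 + √10/3) - 141*(-1)/37)² = ((6 + √10/3) - 1*(-141/37))² = ((6 + √10/3) + 141/37)² = (363/37 + √10/3)²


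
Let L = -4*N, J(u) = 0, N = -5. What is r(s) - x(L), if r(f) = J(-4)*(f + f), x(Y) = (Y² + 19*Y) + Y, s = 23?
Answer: -800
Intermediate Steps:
L = 20 (L = -4*(-5) = 20)
x(Y) = Y² + 20*Y
r(f) = 0 (r(f) = 0*(f + f) = 0*(2*f) = 0)
r(s) - x(L) = 0 - 20*(20 + 20) = 0 - 20*40 = 0 - 1*800 = 0 - 800 = -800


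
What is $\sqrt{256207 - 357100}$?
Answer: $13 i \sqrt{597} \approx 317.64 i$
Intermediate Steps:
$\sqrt{256207 - 357100} = \sqrt{-100893} = 13 i \sqrt{597}$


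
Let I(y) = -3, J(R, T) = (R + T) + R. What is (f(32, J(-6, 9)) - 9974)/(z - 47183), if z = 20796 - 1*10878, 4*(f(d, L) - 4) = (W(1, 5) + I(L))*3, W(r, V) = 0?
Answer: 39889/149060 ≈ 0.26760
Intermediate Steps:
J(R, T) = T + 2*R
f(d, L) = 7/4 (f(d, L) = 4 + ((0 - 3)*3)/4 = 4 + (-3*3)/4 = 4 + (¼)*(-9) = 4 - 9/4 = 7/4)
z = 9918 (z = 20796 - 10878 = 9918)
(f(32, J(-6, 9)) - 9974)/(z - 47183) = (7/4 - 9974)/(9918 - 47183) = -39889/4/(-37265) = -39889/4*(-1/37265) = 39889/149060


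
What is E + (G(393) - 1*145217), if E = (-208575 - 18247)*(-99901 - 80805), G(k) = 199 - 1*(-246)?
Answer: 40987951560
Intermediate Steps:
G(k) = 445 (G(k) = 199 + 246 = 445)
E = 40988096332 (E = -226822*(-180706) = 40988096332)
E + (G(393) - 1*145217) = 40988096332 + (445 - 1*145217) = 40988096332 + (445 - 145217) = 40988096332 - 144772 = 40987951560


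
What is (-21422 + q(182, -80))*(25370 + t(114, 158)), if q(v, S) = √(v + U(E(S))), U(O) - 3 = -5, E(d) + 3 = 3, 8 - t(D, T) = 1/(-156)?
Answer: -42404516959/78 + 3958969*√5/26 ≈ -5.4331e+8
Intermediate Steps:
t(D, T) = 1249/156 (t(D, T) = 8 - 1/(-156) = 8 - 1*(-1/156) = 8 + 1/156 = 1249/156)
E(d) = 0 (E(d) = -3 + 3 = 0)
U(O) = -2 (U(O) = 3 - 5 = -2)
q(v, S) = √(-2 + v) (q(v, S) = √(v - 2) = √(-2 + v))
(-21422 + q(182, -80))*(25370 + t(114, 158)) = (-21422 + √(-2 + 182))*(25370 + 1249/156) = (-21422 + √180)*(3958969/156) = (-21422 + 6*√5)*(3958969/156) = -42404516959/78 + 3958969*√5/26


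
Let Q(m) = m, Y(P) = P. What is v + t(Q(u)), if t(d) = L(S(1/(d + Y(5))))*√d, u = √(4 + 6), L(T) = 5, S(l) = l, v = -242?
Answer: -242 + 5*10^(¼) ≈ -233.11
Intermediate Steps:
u = √10 ≈ 3.1623
t(d) = 5*√d
v + t(Q(u)) = -242 + 5*√(√10) = -242 + 5*10^(¼)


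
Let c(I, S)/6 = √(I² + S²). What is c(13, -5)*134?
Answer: 804*√194 ≈ 11198.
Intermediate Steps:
c(I, S) = 6*√(I² + S²)
c(13, -5)*134 = (6*√(13² + (-5)²))*134 = (6*√(169 + 25))*134 = (6*√194)*134 = 804*√194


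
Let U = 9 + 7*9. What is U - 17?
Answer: 55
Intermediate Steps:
U = 72 (U = 9 + 63 = 72)
U - 17 = 72 - 17 = 55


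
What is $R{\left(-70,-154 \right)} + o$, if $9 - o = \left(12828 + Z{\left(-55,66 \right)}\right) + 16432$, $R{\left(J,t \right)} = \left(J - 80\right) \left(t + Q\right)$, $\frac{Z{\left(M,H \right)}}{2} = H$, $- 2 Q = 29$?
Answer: $-4108$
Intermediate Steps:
$Q = - \frac{29}{2}$ ($Q = \left(- \frac{1}{2}\right) 29 = - \frac{29}{2} \approx -14.5$)
$Z{\left(M,H \right)} = 2 H$
$R{\left(J,t \right)} = \left(-80 + J\right) \left(- \frac{29}{2} + t\right)$ ($R{\left(J,t \right)} = \left(J - 80\right) \left(t - \frac{29}{2}\right) = \left(-80 + J\right) \left(- \frac{29}{2} + t\right)$)
$o = -29383$ ($o = 9 - \left(\left(12828 + 2 \cdot 66\right) + 16432\right) = 9 - \left(\left(12828 + 132\right) + 16432\right) = 9 - \left(12960 + 16432\right) = 9 - 29392 = -29383$)
$R{\left(-70,-154 \right)} + o = \left(1160 - -12320 - -1015 - -10780\right) - 29383 = \left(1160 + 12320 + 1015 + 10780\right) - 29383 = 25275 - 29383 = -4108$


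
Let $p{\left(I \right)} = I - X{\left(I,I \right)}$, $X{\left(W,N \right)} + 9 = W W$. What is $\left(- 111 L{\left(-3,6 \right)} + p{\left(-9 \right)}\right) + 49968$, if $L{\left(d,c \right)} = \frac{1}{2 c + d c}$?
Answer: $\frac{99811}{2} \approx 49906.0$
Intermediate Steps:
$X{\left(W,N \right)} = -9 + W^{2}$ ($X{\left(W,N \right)} = -9 + W W = -9 + W^{2}$)
$p{\left(I \right)} = 9 + I - I^{2}$ ($p{\left(I \right)} = I - \left(-9 + I^{2}\right) = 9 + I - I^{2}$)
$L{\left(d,c \right)} = \frac{1}{2 c + c d}$
$\left(- 111 L{\left(-3,6 \right)} + p{\left(-9 \right)}\right) + 49968 = \left(- 111 \frac{1}{6 \left(2 - 3\right)} - 81\right) + 49968 = \left(- 111 \frac{1}{6 \left(-1\right)} - 81\right) + 49968 = \left(- 111 \cdot \frac{1}{6} \left(-1\right) - 81\right) + 49968 = \left(\left(-111\right) \left(- \frac{1}{6}\right) - 81\right) + 49968 = \left(\frac{37}{2} - 81\right) + 49968 = - \frac{125}{2} + 49968 = \frac{99811}{2}$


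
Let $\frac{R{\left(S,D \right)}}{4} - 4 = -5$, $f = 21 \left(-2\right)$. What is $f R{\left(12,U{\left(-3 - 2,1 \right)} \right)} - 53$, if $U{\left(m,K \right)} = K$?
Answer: $115$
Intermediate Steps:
$f = -42$
$R{\left(S,D \right)} = -4$ ($R{\left(S,D \right)} = 16 + 4 \left(-5\right) = 16 - 20 = -4$)
$f R{\left(12,U{\left(-3 - 2,1 \right)} \right)} - 53 = \left(-42\right) \left(-4\right) - 53 = 168 + \left(-65 + 12\right) = 168 - 53 = 115$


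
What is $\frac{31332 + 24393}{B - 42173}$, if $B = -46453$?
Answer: $- \frac{18575}{29542} \approx -0.62877$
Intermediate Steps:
$\frac{31332 + 24393}{B - 42173} = \frac{31332 + 24393}{-46453 - 42173} = \frac{55725}{-88626} = 55725 \left(- \frac{1}{88626}\right) = - \frac{18575}{29542}$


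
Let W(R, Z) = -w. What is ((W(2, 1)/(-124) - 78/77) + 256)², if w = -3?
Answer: 5926230328225/91164304 ≈ 65006.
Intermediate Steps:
W(R, Z) = 3 (W(R, Z) = -1*(-3) = 3)
((W(2, 1)/(-124) - 78/77) + 256)² = ((3/(-124) - 78/77) + 256)² = ((3*(-1/124) - 78*1/77) + 256)² = ((-3/124 - 78/77) + 256)² = (-9903/9548 + 256)² = (2434385/9548)² = 5926230328225/91164304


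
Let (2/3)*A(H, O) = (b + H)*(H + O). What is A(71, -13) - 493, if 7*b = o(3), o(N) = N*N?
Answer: 40571/7 ≈ 5795.9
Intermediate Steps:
o(N) = N²
b = 9/7 (b = (⅐)*3² = (⅐)*9 = 9/7 ≈ 1.2857)
A(H, O) = 3*(9/7 + H)*(H + O)/2 (A(H, O) = 3*((9/7 + H)*(H + O))/2 = 3*(9/7 + H)*(H + O)/2)
A(71, -13) - 493 = ((3/2)*71² + (27/14)*71 + (27/14)*(-13) + (3/2)*71*(-13)) - 493 = ((3/2)*5041 + 1917/14 - 351/14 - 2769/2) - 493 = (15123/2 + 1917/14 - 351/14 - 2769/2) - 493 = 44022/7 - 493 = 40571/7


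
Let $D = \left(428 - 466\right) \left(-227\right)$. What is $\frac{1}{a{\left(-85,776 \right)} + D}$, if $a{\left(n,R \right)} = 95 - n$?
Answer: $\frac{1}{8806} \approx 0.00011356$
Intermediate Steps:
$D = 8626$ ($D = \left(-38\right) \left(-227\right) = 8626$)
$\frac{1}{a{\left(-85,776 \right)} + D} = \frac{1}{\left(95 - -85\right) + 8626} = \frac{1}{\left(95 + 85\right) + 8626} = \frac{1}{180 + 8626} = \frac{1}{8806}$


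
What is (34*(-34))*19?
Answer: -21964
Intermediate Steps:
(34*(-34))*19 = -1156*19 = -21964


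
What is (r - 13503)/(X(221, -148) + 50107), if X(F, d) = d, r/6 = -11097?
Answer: -26695/16653 ≈ -1.6030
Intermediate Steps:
r = -66582 (r = 6*(-11097) = -66582)
(r - 13503)/(X(221, -148) + 50107) = (-66582 - 13503)/(-148 + 50107) = -80085/49959 = -80085*1/49959 = -26695/16653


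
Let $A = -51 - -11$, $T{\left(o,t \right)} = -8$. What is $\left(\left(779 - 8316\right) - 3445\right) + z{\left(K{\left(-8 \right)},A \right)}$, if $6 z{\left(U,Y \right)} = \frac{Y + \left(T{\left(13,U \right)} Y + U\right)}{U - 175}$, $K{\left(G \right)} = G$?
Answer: $- \frac{6029254}{549} \approx -10982.0$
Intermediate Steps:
$A = -40$ ($A = -51 + 11 = -40$)
$z{\left(U,Y \right)} = \frac{U - 7 Y}{6 \left(-175 + U\right)}$ ($z{\left(U,Y \right)} = \frac{\left(Y + \left(- 8 Y + U\right)\right) \frac{1}{U - 175}}{6} = \frac{\left(Y + \left(U - 8 Y\right)\right) \frac{1}{-175 + U}}{6} = \frac{\left(U - 7 Y\right) \frac{1}{-175 + U}}{6} = \frac{\frac{1}{-175 + U} \left(U - 7 Y\right)}{6} = \frac{U - 7 Y}{6 \left(-175 + U\right)}$)
$\left(\left(779 - 8316\right) - 3445\right) + z{\left(K{\left(-8 \right)},A \right)} = \left(\left(779 - 8316\right) - 3445\right) + \frac{-8 - -280}{6 \left(-175 - 8\right)} = \left(\left(779 - 8316\right) - 3445\right) + \frac{-8 + 280}{6 \left(-183\right)} = \left(-7537 - 3445\right) + \frac{1}{6} \left(- \frac{1}{183}\right) 272 = -10982 - \frac{136}{549} = - \frac{6029254}{549}$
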